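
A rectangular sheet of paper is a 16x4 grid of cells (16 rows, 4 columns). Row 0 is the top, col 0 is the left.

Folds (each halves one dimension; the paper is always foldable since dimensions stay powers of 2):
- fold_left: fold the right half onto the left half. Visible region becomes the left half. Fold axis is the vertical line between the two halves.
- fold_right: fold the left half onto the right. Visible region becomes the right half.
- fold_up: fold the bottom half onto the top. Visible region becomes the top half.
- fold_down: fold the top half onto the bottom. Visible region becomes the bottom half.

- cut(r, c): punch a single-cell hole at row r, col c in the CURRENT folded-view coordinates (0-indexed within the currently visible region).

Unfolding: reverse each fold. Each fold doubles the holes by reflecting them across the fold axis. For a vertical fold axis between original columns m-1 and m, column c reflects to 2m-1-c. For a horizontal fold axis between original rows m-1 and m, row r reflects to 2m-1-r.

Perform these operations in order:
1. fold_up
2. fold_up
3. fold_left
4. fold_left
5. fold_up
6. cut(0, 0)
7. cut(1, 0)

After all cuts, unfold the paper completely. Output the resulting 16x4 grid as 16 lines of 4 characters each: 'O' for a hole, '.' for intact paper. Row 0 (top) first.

Op 1 fold_up: fold axis h@8; visible region now rows[0,8) x cols[0,4) = 8x4
Op 2 fold_up: fold axis h@4; visible region now rows[0,4) x cols[0,4) = 4x4
Op 3 fold_left: fold axis v@2; visible region now rows[0,4) x cols[0,2) = 4x2
Op 4 fold_left: fold axis v@1; visible region now rows[0,4) x cols[0,1) = 4x1
Op 5 fold_up: fold axis h@2; visible region now rows[0,2) x cols[0,1) = 2x1
Op 6 cut(0, 0): punch at orig (0,0); cuts so far [(0, 0)]; region rows[0,2) x cols[0,1) = 2x1
Op 7 cut(1, 0): punch at orig (1,0); cuts so far [(0, 0), (1, 0)]; region rows[0,2) x cols[0,1) = 2x1
Unfold 1 (reflect across h@2): 4 holes -> [(0, 0), (1, 0), (2, 0), (3, 0)]
Unfold 2 (reflect across v@1): 8 holes -> [(0, 0), (0, 1), (1, 0), (1, 1), (2, 0), (2, 1), (3, 0), (3, 1)]
Unfold 3 (reflect across v@2): 16 holes -> [(0, 0), (0, 1), (0, 2), (0, 3), (1, 0), (1, 1), (1, 2), (1, 3), (2, 0), (2, 1), (2, 2), (2, 3), (3, 0), (3, 1), (3, 2), (3, 3)]
Unfold 4 (reflect across h@4): 32 holes -> [(0, 0), (0, 1), (0, 2), (0, 3), (1, 0), (1, 1), (1, 2), (1, 3), (2, 0), (2, 1), (2, 2), (2, 3), (3, 0), (3, 1), (3, 2), (3, 3), (4, 0), (4, 1), (4, 2), (4, 3), (5, 0), (5, 1), (5, 2), (5, 3), (6, 0), (6, 1), (6, 2), (6, 3), (7, 0), (7, 1), (7, 2), (7, 3)]
Unfold 5 (reflect across h@8): 64 holes -> [(0, 0), (0, 1), (0, 2), (0, 3), (1, 0), (1, 1), (1, 2), (1, 3), (2, 0), (2, 1), (2, 2), (2, 3), (3, 0), (3, 1), (3, 2), (3, 3), (4, 0), (4, 1), (4, 2), (4, 3), (5, 0), (5, 1), (5, 2), (5, 3), (6, 0), (6, 1), (6, 2), (6, 3), (7, 0), (7, 1), (7, 2), (7, 3), (8, 0), (8, 1), (8, 2), (8, 3), (9, 0), (9, 1), (9, 2), (9, 3), (10, 0), (10, 1), (10, 2), (10, 3), (11, 0), (11, 1), (11, 2), (11, 3), (12, 0), (12, 1), (12, 2), (12, 3), (13, 0), (13, 1), (13, 2), (13, 3), (14, 0), (14, 1), (14, 2), (14, 3), (15, 0), (15, 1), (15, 2), (15, 3)]

Answer: OOOO
OOOO
OOOO
OOOO
OOOO
OOOO
OOOO
OOOO
OOOO
OOOO
OOOO
OOOO
OOOO
OOOO
OOOO
OOOO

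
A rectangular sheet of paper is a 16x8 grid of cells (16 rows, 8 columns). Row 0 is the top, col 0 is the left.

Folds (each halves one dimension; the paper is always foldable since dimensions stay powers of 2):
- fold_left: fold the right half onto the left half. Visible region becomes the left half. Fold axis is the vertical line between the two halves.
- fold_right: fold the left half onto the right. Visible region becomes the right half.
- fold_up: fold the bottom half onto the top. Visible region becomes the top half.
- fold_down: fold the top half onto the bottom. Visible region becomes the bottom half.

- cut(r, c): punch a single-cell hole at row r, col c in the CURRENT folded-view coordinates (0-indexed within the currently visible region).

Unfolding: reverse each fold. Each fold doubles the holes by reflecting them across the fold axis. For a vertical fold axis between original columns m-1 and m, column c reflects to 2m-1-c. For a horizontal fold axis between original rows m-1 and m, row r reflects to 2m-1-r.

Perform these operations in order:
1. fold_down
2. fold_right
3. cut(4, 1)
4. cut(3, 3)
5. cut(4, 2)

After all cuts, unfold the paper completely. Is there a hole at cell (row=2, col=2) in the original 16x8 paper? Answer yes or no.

Op 1 fold_down: fold axis h@8; visible region now rows[8,16) x cols[0,8) = 8x8
Op 2 fold_right: fold axis v@4; visible region now rows[8,16) x cols[4,8) = 8x4
Op 3 cut(4, 1): punch at orig (12,5); cuts so far [(12, 5)]; region rows[8,16) x cols[4,8) = 8x4
Op 4 cut(3, 3): punch at orig (11,7); cuts so far [(11, 7), (12, 5)]; region rows[8,16) x cols[4,8) = 8x4
Op 5 cut(4, 2): punch at orig (12,6); cuts so far [(11, 7), (12, 5), (12, 6)]; region rows[8,16) x cols[4,8) = 8x4
Unfold 1 (reflect across v@4): 6 holes -> [(11, 0), (11, 7), (12, 1), (12, 2), (12, 5), (12, 6)]
Unfold 2 (reflect across h@8): 12 holes -> [(3, 1), (3, 2), (3, 5), (3, 6), (4, 0), (4, 7), (11, 0), (11, 7), (12, 1), (12, 2), (12, 5), (12, 6)]
Holes: [(3, 1), (3, 2), (3, 5), (3, 6), (4, 0), (4, 7), (11, 0), (11, 7), (12, 1), (12, 2), (12, 5), (12, 6)]

Answer: no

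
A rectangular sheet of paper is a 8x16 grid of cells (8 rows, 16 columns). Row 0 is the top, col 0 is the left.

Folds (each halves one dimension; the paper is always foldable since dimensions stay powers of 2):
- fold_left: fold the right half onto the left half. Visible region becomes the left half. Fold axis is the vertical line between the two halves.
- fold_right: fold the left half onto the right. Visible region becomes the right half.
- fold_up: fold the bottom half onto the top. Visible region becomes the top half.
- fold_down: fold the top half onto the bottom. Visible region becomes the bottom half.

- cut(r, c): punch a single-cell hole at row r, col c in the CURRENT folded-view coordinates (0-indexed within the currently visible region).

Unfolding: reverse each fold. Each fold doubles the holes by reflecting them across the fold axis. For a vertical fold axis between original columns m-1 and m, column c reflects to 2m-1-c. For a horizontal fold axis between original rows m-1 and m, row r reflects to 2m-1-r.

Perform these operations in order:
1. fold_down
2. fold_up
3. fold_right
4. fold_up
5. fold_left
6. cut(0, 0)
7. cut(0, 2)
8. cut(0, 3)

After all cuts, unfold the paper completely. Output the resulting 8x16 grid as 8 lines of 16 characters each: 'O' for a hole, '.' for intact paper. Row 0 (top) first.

Answer: O.OOOO.OO.OOOO.O
O.OOOO.OO.OOOO.O
O.OOOO.OO.OOOO.O
O.OOOO.OO.OOOO.O
O.OOOO.OO.OOOO.O
O.OOOO.OO.OOOO.O
O.OOOO.OO.OOOO.O
O.OOOO.OO.OOOO.O

Derivation:
Op 1 fold_down: fold axis h@4; visible region now rows[4,8) x cols[0,16) = 4x16
Op 2 fold_up: fold axis h@6; visible region now rows[4,6) x cols[0,16) = 2x16
Op 3 fold_right: fold axis v@8; visible region now rows[4,6) x cols[8,16) = 2x8
Op 4 fold_up: fold axis h@5; visible region now rows[4,5) x cols[8,16) = 1x8
Op 5 fold_left: fold axis v@12; visible region now rows[4,5) x cols[8,12) = 1x4
Op 6 cut(0, 0): punch at orig (4,8); cuts so far [(4, 8)]; region rows[4,5) x cols[8,12) = 1x4
Op 7 cut(0, 2): punch at orig (4,10); cuts so far [(4, 8), (4, 10)]; region rows[4,5) x cols[8,12) = 1x4
Op 8 cut(0, 3): punch at orig (4,11); cuts so far [(4, 8), (4, 10), (4, 11)]; region rows[4,5) x cols[8,12) = 1x4
Unfold 1 (reflect across v@12): 6 holes -> [(4, 8), (4, 10), (4, 11), (4, 12), (4, 13), (4, 15)]
Unfold 2 (reflect across h@5): 12 holes -> [(4, 8), (4, 10), (4, 11), (4, 12), (4, 13), (4, 15), (5, 8), (5, 10), (5, 11), (5, 12), (5, 13), (5, 15)]
Unfold 3 (reflect across v@8): 24 holes -> [(4, 0), (4, 2), (4, 3), (4, 4), (4, 5), (4, 7), (4, 8), (4, 10), (4, 11), (4, 12), (4, 13), (4, 15), (5, 0), (5, 2), (5, 3), (5, 4), (5, 5), (5, 7), (5, 8), (5, 10), (5, 11), (5, 12), (5, 13), (5, 15)]
Unfold 4 (reflect across h@6): 48 holes -> [(4, 0), (4, 2), (4, 3), (4, 4), (4, 5), (4, 7), (4, 8), (4, 10), (4, 11), (4, 12), (4, 13), (4, 15), (5, 0), (5, 2), (5, 3), (5, 4), (5, 5), (5, 7), (5, 8), (5, 10), (5, 11), (5, 12), (5, 13), (5, 15), (6, 0), (6, 2), (6, 3), (6, 4), (6, 5), (6, 7), (6, 8), (6, 10), (6, 11), (6, 12), (6, 13), (6, 15), (7, 0), (7, 2), (7, 3), (7, 4), (7, 5), (7, 7), (7, 8), (7, 10), (7, 11), (7, 12), (7, 13), (7, 15)]
Unfold 5 (reflect across h@4): 96 holes -> [(0, 0), (0, 2), (0, 3), (0, 4), (0, 5), (0, 7), (0, 8), (0, 10), (0, 11), (0, 12), (0, 13), (0, 15), (1, 0), (1, 2), (1, 3), (1, 4), (1, 5), (1, 7), (1, 8), (1, 10), (1, 11), (1, 12), (1, 13), (1, 15), (2, 0), (2, 2), (2, 3), (2, 4), (2, 5), (2, 7), (2, 8), (2, 10), (2, 11), (2, 12), (2, 13), (2, 15), (3, 0), (3, 2), (3, 3), (3, 4), (3, 5), (3, 7), (3, 8), (3, 10), (3, 11), (3, 12), (3, 13), (3, 15), (4, 0), (4, 2), (4, 3), (4, 4), (4, 5), (4, 7), (4, 8), (4, 10), (4, 11), (4, 12), (4, 13), (4, 15), (5, 0), (5, 2), (5, 3), (5, 4), (5, 5), (5, 7), (5, 8), (5, 10), (5, 11), (5, 12), (5, 13), (5, 15), (6, 0), (6, 2), (6, 3), (6, 4), (6, 5), (6, 7), (6, 8), (6, 10), (6, 11), (6, 12), (6, 13), (6, 15), (7, 0), (7, 2), (7, 3), (7, 4), (7, 5), (7, 7), (7, 8), (7, 10), (7, 11), (7, 12), (7, 13), (7, 15)]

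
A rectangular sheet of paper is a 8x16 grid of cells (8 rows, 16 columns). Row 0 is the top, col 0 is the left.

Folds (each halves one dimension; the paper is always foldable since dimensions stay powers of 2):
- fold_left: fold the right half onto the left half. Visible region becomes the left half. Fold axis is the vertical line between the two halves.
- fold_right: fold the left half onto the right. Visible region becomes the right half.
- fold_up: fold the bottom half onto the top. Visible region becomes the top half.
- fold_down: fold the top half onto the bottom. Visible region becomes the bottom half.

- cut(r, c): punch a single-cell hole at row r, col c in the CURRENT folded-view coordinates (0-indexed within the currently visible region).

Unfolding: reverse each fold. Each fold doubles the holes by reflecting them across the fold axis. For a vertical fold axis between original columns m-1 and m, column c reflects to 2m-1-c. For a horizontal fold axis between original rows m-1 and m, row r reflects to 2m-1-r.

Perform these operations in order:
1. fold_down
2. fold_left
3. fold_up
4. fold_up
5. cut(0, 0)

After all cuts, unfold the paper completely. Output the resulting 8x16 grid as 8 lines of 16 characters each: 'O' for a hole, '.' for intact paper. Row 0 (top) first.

Answer: O..............O
O..............O
O..............O
O..............O
O..............O
O..............O
O..............O
O..............O

Derivation:
Op 1 fold_down: fold axis h@4; visible region now rows[4,8) x cols[0,16) = 4x16
Op 2 fold_left: fold axis v@8; visible region now rows[4,8) x cols[0,8) = 4x8
Op 3 fold_up: fold axis h@6; visible region now rows[4,6) x cols[0,8) = 2x8
Op 4 fold_up: fold axis h@5; visible region now rows[4,5) x cols[0,8) = 1x8
Op 5 cut(0, 0): punch at orig (4,0); cuts so far [(4, 0)]; region rows[4,5) x cols[0,8) = 1x8
Unfold 1 (reflect across h@5): 2 holes -> [(4, 0), (5, 0)]
Unfold 2 (reflect across h@6): 4 holes -> [(4, 0), (5, 0), (6, 0), (7, 0)]
Unfold 3 (reflect across v@8): 8 holes -> [(4, 0), (4, 15), (5, 0), (5, 15), (6, 0), (6, 15), (7, 0), (7, 15)]
Unfold 4 (reflect across h@4): 16 holes -> [(0, 0), (0, 15), (1, 0), (1, 15), (2, 0), (2, 15), (3, 0), (3, 15), (4, 0), (4, 15), (5, 0), (5, 15), (6, 0), (6, 15), (7, 0), (7, 15)]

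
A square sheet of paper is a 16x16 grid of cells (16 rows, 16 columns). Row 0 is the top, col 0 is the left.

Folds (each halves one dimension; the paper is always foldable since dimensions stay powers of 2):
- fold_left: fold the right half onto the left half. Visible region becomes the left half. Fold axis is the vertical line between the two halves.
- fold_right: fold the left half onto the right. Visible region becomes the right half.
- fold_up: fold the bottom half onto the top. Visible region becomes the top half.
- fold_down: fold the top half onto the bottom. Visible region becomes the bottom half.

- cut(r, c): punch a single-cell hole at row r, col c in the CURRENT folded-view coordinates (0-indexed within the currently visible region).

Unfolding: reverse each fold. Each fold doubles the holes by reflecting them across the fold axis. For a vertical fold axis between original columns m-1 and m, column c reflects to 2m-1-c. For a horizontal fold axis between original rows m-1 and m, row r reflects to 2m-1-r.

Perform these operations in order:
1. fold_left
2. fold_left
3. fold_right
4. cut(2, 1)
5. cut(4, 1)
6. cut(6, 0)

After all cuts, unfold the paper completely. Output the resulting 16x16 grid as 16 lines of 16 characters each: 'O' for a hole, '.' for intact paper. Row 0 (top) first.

Answer: ................
................
O..OO..OO..OO..O
................
O..OO..OO..OO..O
................
.OO..OO..OO..OO.
................
................
................
................
................
................
................
................
................

Derivation:
Op 1 fold_left: fold axis v@8; visible region now rows[0,16) x cols[0,8) = 16x8
Op 2 fold_left: fold axis v@4; visible region now rows[0,16) x cols[0,4) = 16x4
Op 3 fold_right: fold axis v@2; visible region now rows[0,16) x cols[2,4) = 16x2
Op 4 cut(2, 1): punch at orig (2,3); cuts so far [(2, 3)]; region rows[0,16) x cols[2,4) = 16x2
Op 5 cut(4, 1): punch at orig (4,3); cuts so far [(2, 3), (4, 3)]; region rows[0,16) x cols[2,4) = 16x2
Op 6 cut(6, 0): punch at orig (6,2); cuts so far [(2, 3), (4, 3), (6, 2)]; region rows[0,16) x cols[2,4) = 16x2
Unfold 1 (reflect across v@2): 6 holes -> [(2, 0), (2, 3), (4, 0), (4, 3), (6, 1), (6, 2)]
Unfold 2 (reflect across v@4): 12 holes -> [(2, 0), (2, 3), (2, 4), (2, 7), (4, 0), (4, 3), (4, 4), (4, 7), (6, 1), (6, 2), (6, 5), (6, 6)]
Unfold 3 (reflect across v@8): 24 holes -> [(2, 0), (2, 3), (2, 4), (2, 7), (2, 8), (2, 11), (2, 12), (2, 15), (4, 0), (4, 3), (4, 4), (4, 7), (4, 8), (4, 11), (4, 12), (4, 15), (6, 1), (6, 2), (6, 5), (6, 6), (6, 9), (6, 10), (6, 13), (6, 14)]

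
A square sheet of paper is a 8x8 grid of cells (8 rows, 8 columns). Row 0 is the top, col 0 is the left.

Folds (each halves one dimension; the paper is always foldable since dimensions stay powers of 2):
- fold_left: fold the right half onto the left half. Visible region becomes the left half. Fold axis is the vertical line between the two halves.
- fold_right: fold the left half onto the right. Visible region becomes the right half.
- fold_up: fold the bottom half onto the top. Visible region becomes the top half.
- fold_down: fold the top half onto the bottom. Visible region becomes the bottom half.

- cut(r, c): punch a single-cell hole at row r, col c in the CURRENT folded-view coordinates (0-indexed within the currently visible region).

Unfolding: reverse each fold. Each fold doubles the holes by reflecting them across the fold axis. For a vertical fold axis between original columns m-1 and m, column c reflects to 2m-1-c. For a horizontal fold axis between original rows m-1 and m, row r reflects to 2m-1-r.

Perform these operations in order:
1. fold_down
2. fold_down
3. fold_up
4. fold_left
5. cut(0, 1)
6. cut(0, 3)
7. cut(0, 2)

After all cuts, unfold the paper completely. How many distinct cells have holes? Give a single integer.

Answer: 48

Derivation:
Op 1 fold_down: fold axis h@4; visible region now rows[4,8) x cols[0,8) = 4x8
Op 2 fold_down: fold axis h@6; visible region now rows[6,8) x cols[0,8) = 2x8
Op 3 fold_up: fold axis h@7; visible region now rows[6,7) x cols[0,8) = 1x8
Op 4 fold_left: fold axis v@4; visible region now rows[6,7) x cols[0,4) = 1x4
Op 5 cut(0, 1): punch at orig (6,1); cuts so far [(6, 1)]; region rows[6,7) x cols[0,4) = 1x4
Op 6 cut(0, 3): punch at orig (6,3); cuts so far [(6, 1), (6, 3)]; region rows[6,7) x cols[0,4) = 1x4
Op 7 cut(0, 2): punch at orig (6,2); cuts so far [(6, 1), (6, 2), (6, 3)]; region rows[6,7) x cols[0,4) = 1x4
Unfold 1 (reflect across v@4): 6 holes -> [(6, 1), (6, 2), (6, 3), (6, 4), (6, 5), (6, 6)]
Unfold 2 (reflect across h@7): 12 holes -> [(6, 1), (6, 2), (6, 3), (6, 4), (6, 5), (6, 6), (7, 1), (7, 2), (7, 3), (7, 4), (7, 5), (7, 6)]
Unfold 3 (reflect across h@6): 24 holes -> [(4, 1), (4, 2), (4, 3), (4, 4), (4, 5), (4, 6), (5, 1), (5, 2), (5, 3), (5, 4), (5, 5), (5, 6), (6, 1), (6, 2), (6, 3), (6, 4), (6, 5), (6, 6), (7, 1), (7, 2), (7, 3), (7, 4), (7, 5), (7, 6)]
Unfold 4 (reflect across h@4): 48 holes -> [(0, 1), (0, 2), (0, 3), (0, 4), (0, 5), (0, 6), (1, 1), (1, 2), (1, 3), (1, 4), (1, 5), (1, 6), (2, 1), (2, 2), (2, 3), (2, 4), (2, 5), (2, 6), (3, 1), (3, 2), (3, 3), (3, 4), (3, 5), (3, 6), (4, 1), (4, 2), (4, 3), (4, 4), (4, 5), (4, 6), (5, 1), (5, 2), (5, 3), (5, 4), (5, 5), (5, 6), (6, 1), (6, 2), (6, 3), (6, 4), (6, 5), (6, 6), (7, 1), (7, 2), (7, 3), (7, 4), (7, 5), (7, 6)]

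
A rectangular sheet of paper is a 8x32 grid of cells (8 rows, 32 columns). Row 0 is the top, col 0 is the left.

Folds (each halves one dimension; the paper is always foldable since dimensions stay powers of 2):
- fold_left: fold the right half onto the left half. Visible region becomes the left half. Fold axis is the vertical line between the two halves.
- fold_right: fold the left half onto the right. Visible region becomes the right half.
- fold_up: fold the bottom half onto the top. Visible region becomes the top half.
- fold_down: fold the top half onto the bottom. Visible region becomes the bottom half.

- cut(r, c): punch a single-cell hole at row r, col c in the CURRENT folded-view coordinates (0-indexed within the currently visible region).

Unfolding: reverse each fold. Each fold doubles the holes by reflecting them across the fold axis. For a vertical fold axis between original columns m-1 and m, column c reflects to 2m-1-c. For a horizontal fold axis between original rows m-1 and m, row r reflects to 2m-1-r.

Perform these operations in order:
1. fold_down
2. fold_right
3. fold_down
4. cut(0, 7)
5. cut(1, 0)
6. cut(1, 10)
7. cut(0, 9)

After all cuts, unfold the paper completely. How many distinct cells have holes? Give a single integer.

Op 1 fold_down: fold axis h@4; visible region now rows[4,8) x cols[0,32) = 4x32
Op 2 fold_right: fold axis v@16; visible region now rows[4,8) x cols[16,32) = 4x16
Op 3 fold_down: fold axis h@6; visible region now rows[6,8) x cols[16,32) = 2x16
Op 4 cut(0, 7): punch at orig (6,23); cuts so far [(6, 23)]; region rows[6,8) x cols[16,32) = 2x16
Op 5 cut(1, 0): punch at orig (7,16); cuts so far [(6, 23), (7, 16)]; region rows[6,8) x cols[16,32) = 2x16
Op 6 cut(1, 10): punch at orig (7,26); cuts so far [(6, 23), (7, 16), (7, 26)]; region rows[6,8) x cols[16,32) = 2x16
Op 7 cut(0, 9): punch at orig (6,25); cuts so far [(6, 23), (6, 25), (7, 16), (7, 26)]; region rows[6,8) x cols[16,32) = 2x16
Unfold 1 (reflect across h@6): 8 holes -> [(4, 16), (4, 26), (5, 23), (5, 25), (6, 23), (6, 25), (7, 16), (7, 26)]
Unfold 2 (reflect across v@16): 16 holes -> [(4, 5), (4, 15), (4, 16), (4, 26), (5, 6), (5, 8), (5, 23), (5, 25), (6, 6), (6, 8), (6, 23), (6, 25), (7, 5), (7, 15), (7, 16), (7, 26)]
Unfold 3 (reflect across h@4): 32 holes -> [(0, 5), (0, 15), (0, 16), (0, 26), (1, 6), (1, 8), (1, 23), (1, 25), (2, 6), (2, 8), (2, 23), (2, 25), (3, 5), (3, 15), (3, 16), (3, 26), (4, 5), (4, 15), (4, 16), (4, 26), (5, 6), (5, 8), (5, 23), (5, 25), (6, 6), (6, 8), (6, 23), (6, 25), (7, 5), (7, 15), (7, 16), (7, 26)]

Answer: 32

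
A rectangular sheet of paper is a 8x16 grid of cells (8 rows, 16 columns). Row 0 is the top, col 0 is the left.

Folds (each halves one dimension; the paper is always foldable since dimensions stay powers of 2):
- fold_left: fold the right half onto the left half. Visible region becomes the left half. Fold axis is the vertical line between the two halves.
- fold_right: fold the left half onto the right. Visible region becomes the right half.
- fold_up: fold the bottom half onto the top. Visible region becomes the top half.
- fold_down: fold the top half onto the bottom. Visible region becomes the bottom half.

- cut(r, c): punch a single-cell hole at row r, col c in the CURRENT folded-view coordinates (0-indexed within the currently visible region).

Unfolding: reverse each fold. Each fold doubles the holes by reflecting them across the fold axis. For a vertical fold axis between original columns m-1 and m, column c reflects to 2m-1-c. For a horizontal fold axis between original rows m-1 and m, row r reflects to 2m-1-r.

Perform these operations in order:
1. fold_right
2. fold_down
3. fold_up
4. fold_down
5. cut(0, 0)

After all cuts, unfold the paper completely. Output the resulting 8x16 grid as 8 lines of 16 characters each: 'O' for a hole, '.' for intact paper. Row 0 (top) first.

Op 1 fold_right: fold axis v@8; visible region now rows[0,8) x cols[8,16) = 8x8
Op 2 fold_down: fold axis h@4; visible region now rows[4,8) x cols[8,16) = 4x8
Op 3 fold_up: fold axis h@6; visible region now rows[4,6) x cols[8,16) = 2x8
Op 4 fold_down: fold axis h@5; visible region now rows[5,6) x cols[8,16) = 1x8
Op 5 cut(0, 0): punch at orig (5,8); cuts so far [(5, 8)]; region rows[5,6) x cols[8,16) = 1x8
Unfold 1 (reflect across h@5): 2 holes -> [(4, 8), (5, 8)]
Unfold 2 (reflect across h@6): 4 holes -> [(4, 8), (5, 8), (6, 8), (7, 8)]
Unfold 3 (reflect across h@4): 8 holes -> [(0, 8), (1, 8), (2, 8), (3, 8), (4, 8), (5, 8), (6, 8), (7, 8)]
Unfold 4 (reflect across v@8): 16 holes -> [(0, 7), (0, 8), (1, 7), (1, 8), (2, 7), (2, 8), (3, 7), (3, 8), (4, 7), (4, 8), (5, 7), (5, 8), (6, 7), (6, 8), (7, 7), (7, 8)]

Answer: .......OO.......
.......OO.......
.......OO.......
.......OO.......
.......OO.......
.......OO.......
.......OO.......
.......OO.......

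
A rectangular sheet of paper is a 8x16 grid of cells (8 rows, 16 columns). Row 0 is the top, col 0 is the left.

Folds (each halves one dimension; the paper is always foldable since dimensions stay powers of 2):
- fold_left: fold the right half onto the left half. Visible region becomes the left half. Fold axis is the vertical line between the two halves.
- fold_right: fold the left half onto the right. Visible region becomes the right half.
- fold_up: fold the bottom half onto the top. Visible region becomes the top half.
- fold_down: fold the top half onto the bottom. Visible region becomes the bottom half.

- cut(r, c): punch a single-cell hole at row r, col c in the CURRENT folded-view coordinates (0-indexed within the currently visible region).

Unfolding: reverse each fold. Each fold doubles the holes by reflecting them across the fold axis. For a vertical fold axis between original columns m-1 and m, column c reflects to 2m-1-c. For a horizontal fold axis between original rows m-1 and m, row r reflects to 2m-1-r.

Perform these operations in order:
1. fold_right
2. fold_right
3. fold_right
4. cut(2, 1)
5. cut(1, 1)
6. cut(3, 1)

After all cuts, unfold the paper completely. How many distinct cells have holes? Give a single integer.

Answer: 24

Derivation:
Op 1 fold_right: fold axis v@8; visible region now rows[0,8) x cols[8,16) = 8x8
Op 2 fold_right: fold axis v@12; visible region now rows[0,8) x cols[12,16) = 8x4
Op 3 fold_right: fold axis v@14; visible region now rows[0,8) x cols[14,16) = 8x2
Op 4 cut(2, 1): punch at orig (2,15); cuts so far [(2, 15)]; region rows[0,8) x cols[14,16) = 8x2
Op 5 cut(1, 1): punch at orig (1,15); cuts so far [(1, 15), (2, 15)]; region rows[0,8) x cols[14,16) = 8x2
Op 6 cut(3, 1): punch at orig (3,15); cuts so far [(1, 15), (2, 15), (3, 15)]; region rows[0,8) x cols[14,16) = 8x2
Unfold 1 (reflect across v@14): 6 holes -> [(1, 12), (1, 15), (2, 12), (2, 15), (3, 12), (3, 15)]
Unfold 2 (reflect across v@12): 12 holes -> [(1, 8), (1, 11), (1, 12), (1, 15), (2, 8), (2, 11), (2, 12), (2, 15), (3, 8), (3, 11), (3, 12), (3, 15)]
Unfold 3 (reflect across v@8): 24 holes -> [(1, 0), (1, 3), (1, 4), (1, 7), (1, 8), (1, 11), (1, 12), (1, 15), (2, 0), (2, 3), (2, 4), (2, 7), (2, 8), (2, 11), (2, 12), (2, 15), (3, 0), (3, 3), (3, 4), (3, 7), (3, 8), (3, 11), (3, 12), (3, 15)]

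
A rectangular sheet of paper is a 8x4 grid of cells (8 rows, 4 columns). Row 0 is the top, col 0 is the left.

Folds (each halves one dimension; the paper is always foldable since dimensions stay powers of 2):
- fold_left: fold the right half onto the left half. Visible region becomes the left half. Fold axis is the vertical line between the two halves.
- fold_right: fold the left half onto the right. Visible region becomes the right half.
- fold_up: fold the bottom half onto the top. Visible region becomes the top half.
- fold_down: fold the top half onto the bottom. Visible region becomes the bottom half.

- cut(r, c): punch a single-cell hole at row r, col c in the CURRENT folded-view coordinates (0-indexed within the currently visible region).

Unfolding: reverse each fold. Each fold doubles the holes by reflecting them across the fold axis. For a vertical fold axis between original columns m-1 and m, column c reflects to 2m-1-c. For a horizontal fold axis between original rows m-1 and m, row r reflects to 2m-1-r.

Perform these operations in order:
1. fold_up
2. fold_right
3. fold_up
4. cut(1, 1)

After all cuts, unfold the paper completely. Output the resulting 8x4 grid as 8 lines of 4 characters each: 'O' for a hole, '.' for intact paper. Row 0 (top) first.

Op 1 fold_up: fold axis h@4; visible region now rows[0,4) x cols[0,4) = 4x4
Op 2 fold_right: fold axis v@2; visible region now rows[0,4) x cols[2,4) = 4x2
Op 3 fold_up: fold axis h@2; visible region now rows[0,2) x cols[2,4) = 2x2
Op 4 cut(1, 1): punch at orig (1,3); cuts so far [(1, 3)]; region rows[0,2) x cols[2,4) = 2x2
Unfold 1 (reflect across h@2): 2 holes -> [(1, 3), (2, 3)]
Unfold 2 (reflect across v@2): 4 holes -> [(1, 0), (1, 3), (2, 0), (2, 3)]
Unfold 3 (reflect across h@4): 8 holes -> [(1, 0), (1, 3), (2, 0), (2, 3), (5, 0), (5, 3), (6, 0), (6, 3)]

Answer: ....
O..O
O..O
....
....
O..O
O..O
....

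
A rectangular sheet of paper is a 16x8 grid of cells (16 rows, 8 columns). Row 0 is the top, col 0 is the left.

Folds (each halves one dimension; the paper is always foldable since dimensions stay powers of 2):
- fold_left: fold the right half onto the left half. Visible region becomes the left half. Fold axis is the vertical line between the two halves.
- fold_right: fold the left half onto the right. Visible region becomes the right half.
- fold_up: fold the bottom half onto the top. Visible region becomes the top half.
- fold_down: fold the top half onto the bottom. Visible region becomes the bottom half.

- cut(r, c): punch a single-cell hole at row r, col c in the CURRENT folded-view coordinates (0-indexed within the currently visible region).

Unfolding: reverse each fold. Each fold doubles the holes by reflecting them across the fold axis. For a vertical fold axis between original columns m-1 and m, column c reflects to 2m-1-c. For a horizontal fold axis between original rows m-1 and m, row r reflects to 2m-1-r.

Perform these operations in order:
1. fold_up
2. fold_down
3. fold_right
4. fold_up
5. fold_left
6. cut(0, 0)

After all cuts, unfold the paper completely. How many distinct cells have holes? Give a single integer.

Op 1 fold_up: fold axis h@8; visible region now rows[0,8) x cols[0,8) = 8x8
Op 2 fold_down: fold axis h@4; visible region now rows[4,8) x cols[0,8) = 4x8
Op 3 fold_right: fold axis v@4; visible region now rows[4,8) x cols[4,8) = 4x4
Op 4 fold_up: fold axis h@6; visible region now rows[4,6) x cols[4,8) = 2x4
Op 5 fold_left: fold axis v@6; visible region now rows[4,6) x cols[4,6) = 2x2
Op 6 cut(0, 0): punch at orig (4,4); cuts so far [(4, 4)]; region rows[4,6) x cols[4,6) = 2x2
Unfold 1 (reflect across v@6): 2 holes -> [(4, 4), (4, 7)]
Unfold 2 (reflect across h@6): 4 holes -> [(4, 4), (4, 7), (7, 4), (7, 7)]
Unfold 3 (reflect across v@4): 8 holes -> [(4, 0), (4, 3), (4, 4), (4, 7), (7, 0), (7, 3), (7, 4), (7, 7)]
Unfold 4 (reflect across h@4): 16 holes -> [(0, 0), (0, 3), (0, 4), (0, 7), (3, 0), (3, 3), (3, 4), (3, 7), (4, 0), (4, 3), (4, 4), (4, 7), (7, 0), (7, 3), (7, 4), (7, 7)]
Unfold 5 (reflect across h@8): 32 holes -> [(0, 0), (0, 3), (0, 4), (0, 7), (3, 0), (3, 3), (3, 4), (3, 7), (4, 0), (4, 3), (4, 4), (4, 7), (7, 0), (7, 3), (7, 4), (7, 7), (8, 0), (8, 3), (8, 4), (8, 7), (11, 0), (11, 3), (11, 4), (11, 7), (12, 0), (12, 3), (12, 4), (12, 7), (15, 0), (15, 3), (15, 4), (15, 7)]

Answer: 32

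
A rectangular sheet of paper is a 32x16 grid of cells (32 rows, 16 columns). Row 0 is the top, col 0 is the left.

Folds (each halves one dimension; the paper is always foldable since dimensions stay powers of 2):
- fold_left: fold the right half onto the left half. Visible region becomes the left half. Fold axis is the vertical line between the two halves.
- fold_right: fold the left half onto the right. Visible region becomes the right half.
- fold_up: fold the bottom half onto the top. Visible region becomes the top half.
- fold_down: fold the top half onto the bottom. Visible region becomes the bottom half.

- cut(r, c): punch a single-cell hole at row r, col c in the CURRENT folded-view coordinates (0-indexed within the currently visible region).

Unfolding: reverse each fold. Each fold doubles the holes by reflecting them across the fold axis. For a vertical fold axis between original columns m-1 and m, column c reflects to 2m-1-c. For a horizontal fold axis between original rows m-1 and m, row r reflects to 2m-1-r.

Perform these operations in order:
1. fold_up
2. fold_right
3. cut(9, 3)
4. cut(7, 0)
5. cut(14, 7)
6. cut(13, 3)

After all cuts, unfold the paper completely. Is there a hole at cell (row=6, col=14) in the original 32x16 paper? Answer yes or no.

Answer: no

Derivation:
Op 1 fold_up: fold axis h@16; visible region now rows[0,16) x cols[0,16) = 16x16
Op 2 fold_right: fold axis v@8; visible region now rows[0,16) x cols[8,16) = 16x8
Op 3 cut(9, 3): punch at orig (9,11); cuts so far [(9, 11)]; region rows[0,16) x cols[8,16) = 16x8
Op 4 cut(7, 0): punch at orig (7,8); cuts so far [(7, 8), (9, 11)]; region rows[0,16) x cols[8,16) = 16x8
Op 5 cut(14, 7): punch at orig (14,15); cuts so far [(7, 8), (9, 11), (14, 15)]; region rows[0,16) x cols[8,16) = 16x8
Op 6 cut(13, 3): punch at orig (13,11); cuts so far [(7, 8), (9, 11), (13, 11), (14, 15)]; region rows[0,16) x cols[8,16) = 16x8
Unfold 1 (reflect across v@8): 8 holes -> [(7, 7), (7, 8), (9, 4), (9, 11), (13, 4), (13, 11), (14, 0), (14, 15)]
Unfold 2 (reflect across h@16): 16 holes -> [(7, 7), (7, 8), (9, 4), (9, 11), (13, 4), (13, 11), (14, 0), (14, 15), (17, 0), (17, 15), (18, 4), (18, 11), (22, 4), (22, 11), (24, 7), (24, 8)]
Holes: [(7, 7), (7, 8), (9, 4), (9, 11), (13, 4), (13, 11), (14, 0), (14, 15), (17, 0), (17, 15), (18, 4), (18, 11), (22, 4), (22, 11), (24, 7), (24, 8)]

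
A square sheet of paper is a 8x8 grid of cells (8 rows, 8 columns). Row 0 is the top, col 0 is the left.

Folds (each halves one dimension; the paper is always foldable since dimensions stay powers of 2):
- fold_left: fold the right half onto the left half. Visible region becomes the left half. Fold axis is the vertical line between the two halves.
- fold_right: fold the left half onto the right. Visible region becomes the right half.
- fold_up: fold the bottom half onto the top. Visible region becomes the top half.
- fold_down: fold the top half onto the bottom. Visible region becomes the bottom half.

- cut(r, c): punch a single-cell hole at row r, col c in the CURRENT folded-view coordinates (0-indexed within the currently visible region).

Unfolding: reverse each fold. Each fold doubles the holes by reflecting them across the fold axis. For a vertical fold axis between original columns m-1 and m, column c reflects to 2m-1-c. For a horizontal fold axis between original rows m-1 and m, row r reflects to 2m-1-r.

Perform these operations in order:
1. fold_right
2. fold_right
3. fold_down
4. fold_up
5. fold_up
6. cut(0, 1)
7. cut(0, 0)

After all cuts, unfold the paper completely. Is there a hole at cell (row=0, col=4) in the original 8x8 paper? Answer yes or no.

Op 1 fold_right: fold axis v@4; visible region now rows[0,8) x cols[4,8) = 8x4
Op 2 fold_right: fold axis v@6; visible region now rows[0,8) x cols[6,8) = 8x2
Op 3 fold_down: fold axis h@4; visible region now rows[4,8) x cols[6,8) = 4x2
Op 4 fold_up: fold axis h@6; visible region now rows[4,6) x cols[6,8) = 2x2
Op 5 fold_up: fold axis h@5; visible region now rows[4,5) x cols[6,8) = 1x2
Op 6 cut(0, 1): punch at orig (4,7); cuts so far [(4, 7)]; region rows[4,5) x cols[6,8) = 1x2
Op 7 cut(0, 0): punch at orig (4,6); cuts so far [(4, 6), (4, 7)]; region rows[4,5) x cols[6,8) = 1x2
Unfold 1 (reflect across h@5): 4 holes -> [(4, 6), (4, 7), (5, 6), (5, 7)]
Unfold 2 (reflect across h@6): 8 holes -> [(4, 6), (4, 7), (5, 6), (5, 7), (6, 6), (6, 7), (7, 6), (7, 7)]
Unfold 3 (reflect across h@4): 16 holes -> [(0, 6), (0, 7), (1, 6), (1, 7), (2, 6), (2, 7), (3, 6), (3, 7), (4, 6), (4, 7), (5, 6), (5, 7), (6, 6), (6, 7), (7, 6), (7, 7)]
Unfold 4 (reflect across v@6): 32 holes -> [(0, 4), (0, 5), (0, 6), (0, 7), (1, 4), (1, 5), (1, 6), (1, 7), (2, 4), (2, 5), (2, 6), (2, 7), (3, 4), (3, 5), (3, 6), (3, 7), (4, 4), (4, 5), (4, 6), (4, 7), (5, 4), (5, 5), (5, 6), (5, 7), (6, 4), (6, 5), (6, 6), (6, 7), (7, 4), (7, 5), (7, 6), (7, 7)]
Unfold 5 (reflect across v@4): 64 holes -> [(0, 0), (0, 1), (0, 2), (0, 3), (0, 4), (0, 5), (0, 6), (0, 7), (1, 0), (1, 1), (1, 2), (1, 3), (1, 4), (1, 5), (1, 6), (1, 7), (2, 0), (2, 1), (2, 2), (2, 3), (2, 4), (2, 5), (2, 6), (2, 7), (3, 0), (3, 1), (3, 2), (3, 3), (3, 4), (3, 5), (3, 6), (3, 7), (4, 0), (4, 1), (4, 2), (4, 3), (4, 4), (4, 5), (4, 6), (4, 7), (5, 0), (5, 1), (5, 2), (5, 3), (5, 4), (5, 5), (5, 6), (5, 7), (6, 0), (6, 1), (6, 2), (6, 3), (6, 4), (6, 5), (6, 6), (6, 7), (7, 0), (7, 1), (7, 2), (7, 3), (7, 4), (7, 5), (7, 6), (7, 7)]
Holes: [(0, 0), (0, 1), (0, 2), (0, 3), (0, 4), (0, 5), (0, 6), (0, 7), (1, 0), (1, 1), (1, 2), (1, 3), (1, 4), (1, 5), (1, 6), (1, 7), (2, 0), (2, 1), (2, 2), (2, 3), (2, 4), (2, 5), (2, 6), (2, 7), (3, 0), (3, 1), (3, 2), (3, 3), (3, 4), (3, 5), (3, 6), (3, 7), (4, 0), (4, 1), (4, 2), (4, 3), (4, 4), (4, 5), (4, 6), (4, 7), (5, 0), (5, 1), (5, 2), (5, 3), (5, 4), (5, 5), (5, 6), (5, 7), (6, 0), (6, 1), (6, 2), (6, 3), (6, 4), (6, 5), (6, 6), (6, 7), (7, 0), (7, 1), (7, 2), (7, 3), (7, 4), (7, 5), (7, 6), (7, 7)]

Answer: yes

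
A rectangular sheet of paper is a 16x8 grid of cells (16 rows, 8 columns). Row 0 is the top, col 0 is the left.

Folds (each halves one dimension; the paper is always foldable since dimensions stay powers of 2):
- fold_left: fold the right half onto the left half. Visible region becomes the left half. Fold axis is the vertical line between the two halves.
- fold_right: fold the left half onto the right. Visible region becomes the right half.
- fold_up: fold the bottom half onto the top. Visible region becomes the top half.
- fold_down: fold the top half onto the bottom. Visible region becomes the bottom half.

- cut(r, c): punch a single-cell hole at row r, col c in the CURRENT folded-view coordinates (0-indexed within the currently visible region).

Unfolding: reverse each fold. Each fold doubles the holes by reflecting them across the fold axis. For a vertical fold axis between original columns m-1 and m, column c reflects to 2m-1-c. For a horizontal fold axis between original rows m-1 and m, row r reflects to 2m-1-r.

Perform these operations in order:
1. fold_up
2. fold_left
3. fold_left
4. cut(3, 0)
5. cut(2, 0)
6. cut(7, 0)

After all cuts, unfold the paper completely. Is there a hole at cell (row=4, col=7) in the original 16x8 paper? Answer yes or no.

Op 1 fold_up: fold axis h@8; visible region now rows[0,8) x cols[0,8) = 8x8
Op 2 fold_left: fold axis v@4; visible region now rows[0,8) x cols[0,4) = 8x4
Op 3 fold_left: fold axis v@2; visible region now rows[0,8) x cols[0,2) = 8x2
Op 4 cut(3, 0): punch at orig (3,0); cuts so far [(3, 0)]; region rows[0,8) x cols[0,2) = 8x2
Op 5 cut(2, 0): punch at orig (2,0); cuts so far [(2, 0), (3, 0)]; region rows[0,8) x cols[0,2) = 8x2
Op 6 cut(7, 0): punch at orig (7,0); cuts so far [(2, 0), (3, 0), (7, 0)]; region rows[0,8) x cols[0,2) = 8x2
Unfold 1 (reflect across v@2): 6 holes -> [(2, 0), (2, 3), (3, 0), (3, 3), (7, 0), (7, 3)]
Unfold 2 (reflect across v@4): 12 holes -> [(2, 0), (2, 3), (2, 4), (2, 7), (3, 0), (3, 3), (3, 4), (3, 7), (7, 0), (7, 3), (7, 4), (7, 7)]
Unfold 3 (reflect across h@8): 24 holes -> [(2, 0), (2, 3), (2, 4), (2, 7), (3, 0), (3, 3), (3, 4), (3, 7), (7, 0), (7, 3), (7, 4), (7, 7), (8, 0), (8, 3), (8, 4), (8, 7), (12, 0), (12, 3), (12, 4), (12, 7), (13, 0), (13, 3), (13, 4), (13, 7)]
Holes: [(2, 0), (2, 3), (2, 4), (2, 7), (3, 0), (3, 3), (3, 4), (3, 7), (7, 0), (7, 3), (7, 4), (7, 7), (8, 0), (8, 3), (8, 4), (8, 7), (12, 0), (12, 3), (12, 4), (12, 7), (13, 0), (13, 3), (13, 4), (13, 7)]

Answer: no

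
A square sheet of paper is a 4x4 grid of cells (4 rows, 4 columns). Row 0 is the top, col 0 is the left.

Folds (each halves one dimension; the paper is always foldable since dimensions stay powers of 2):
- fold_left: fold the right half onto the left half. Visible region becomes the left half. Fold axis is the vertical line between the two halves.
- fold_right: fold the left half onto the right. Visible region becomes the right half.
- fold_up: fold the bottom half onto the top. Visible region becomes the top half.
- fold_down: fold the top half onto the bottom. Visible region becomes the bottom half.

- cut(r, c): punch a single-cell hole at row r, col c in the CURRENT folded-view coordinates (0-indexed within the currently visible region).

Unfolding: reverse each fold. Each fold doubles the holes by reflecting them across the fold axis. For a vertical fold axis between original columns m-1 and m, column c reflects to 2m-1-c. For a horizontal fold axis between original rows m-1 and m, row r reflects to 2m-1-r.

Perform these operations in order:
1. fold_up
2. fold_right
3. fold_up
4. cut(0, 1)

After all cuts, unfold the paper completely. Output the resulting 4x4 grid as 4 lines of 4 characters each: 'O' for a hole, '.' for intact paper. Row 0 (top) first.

Op 1 fold_up: fold axis h@2; visible region now rows[0,2) x cols[0,4) = 2x4
Op 2 fold_right: fold axis v@2; visible region now rows[0,2) x cols[2,4) = 2x2
Op 3 fold_up: fold axis h@1; visible region now rows[0,1) x cols[2,4) = 1x2
Op 4 cut(0, 1): punch at orig (0,3); cuts so far [(0, 3)]; region rows[0,1) x cols[2,4) = 1x2
Unfold 1 (reflect across h@1): 2 holes -> [(0, 3), (1, 3)]
Unfold 2 (reflect across v@2): 4 holes -> [(0, 0), (0, 3), (1, 0), (1, 3)]
Unfold 3 (reflect across h@2): 8 holes -> [(0, 0), (0, 3), (1, 0), (1, 3), (2, 0), (2, 3), (3, 0), (3, 3)]

Answer: O..O
O..O
O..O
O..O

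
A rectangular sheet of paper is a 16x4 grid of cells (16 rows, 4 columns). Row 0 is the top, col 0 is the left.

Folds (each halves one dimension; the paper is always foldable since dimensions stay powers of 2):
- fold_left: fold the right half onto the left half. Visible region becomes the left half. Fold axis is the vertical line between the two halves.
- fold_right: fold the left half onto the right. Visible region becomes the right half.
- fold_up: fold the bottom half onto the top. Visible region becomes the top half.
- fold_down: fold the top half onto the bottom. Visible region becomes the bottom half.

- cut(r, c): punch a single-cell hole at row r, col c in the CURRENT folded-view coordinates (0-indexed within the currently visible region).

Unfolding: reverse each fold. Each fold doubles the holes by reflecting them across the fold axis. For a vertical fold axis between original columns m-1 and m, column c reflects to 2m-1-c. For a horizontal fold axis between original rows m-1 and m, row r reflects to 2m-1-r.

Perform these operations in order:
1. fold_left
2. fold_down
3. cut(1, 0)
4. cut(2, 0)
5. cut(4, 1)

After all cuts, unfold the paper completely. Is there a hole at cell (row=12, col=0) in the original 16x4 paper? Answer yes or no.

Answer: no

Derivation:
Op 1 fold_left: fold axis v@2; visible region now rows[0,16) x cols[0,2) = 16x2
Op 2 fold_down: fold axis h@8; visible region now rows[8,16) x cols[0,2) = 8x2
Op 3 cut(1, 0): punch at orig (9,0); cuts so far [(9, 0)]; region rows[8,16) x cols[0,2) = 8x2
Op 4 cut(2, 0): punch at orig (10,0); cuts so far [(9, 0), (10, 0)]; region rows[8,16) x cols[0,2) = 8x2
Op 5 cut(4, 1): punch at orig (12,1); cuts so far [(9, 0), (10, 0), (12, 1)]; region rows[8,16) x cols[0,2) = 8x2
Unfold 1 (reflect across h@8): 6 holes -> [(3, 1), (5, 0), (6, 0), (9, 0), (10, 0), (12, 1)]
Unfold 2 (reflect across v@2): 12 holes -> [(3, 1), (3, 2), (5, 0), (5, 3), (6, 0), (6, 3), (9, 0), (9, 3), (10, 0), (10, 3), (12, 1), (12, 2)]
Holes: [(3, 1), (3, 2), (5, 0), (5, 3), (6, 0), (6, 3), (9, 0), (9, 3), (10, 0), (10, 3), (12, 1), (12, 2)]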